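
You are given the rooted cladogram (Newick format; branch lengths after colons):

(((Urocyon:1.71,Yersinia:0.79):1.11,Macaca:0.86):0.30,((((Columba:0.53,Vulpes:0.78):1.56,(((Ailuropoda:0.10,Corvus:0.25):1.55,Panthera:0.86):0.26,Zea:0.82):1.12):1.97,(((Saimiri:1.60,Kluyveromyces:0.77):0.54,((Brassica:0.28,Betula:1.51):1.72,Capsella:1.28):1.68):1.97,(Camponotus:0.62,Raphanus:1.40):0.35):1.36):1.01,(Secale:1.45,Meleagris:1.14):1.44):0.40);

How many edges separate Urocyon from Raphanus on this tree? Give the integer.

8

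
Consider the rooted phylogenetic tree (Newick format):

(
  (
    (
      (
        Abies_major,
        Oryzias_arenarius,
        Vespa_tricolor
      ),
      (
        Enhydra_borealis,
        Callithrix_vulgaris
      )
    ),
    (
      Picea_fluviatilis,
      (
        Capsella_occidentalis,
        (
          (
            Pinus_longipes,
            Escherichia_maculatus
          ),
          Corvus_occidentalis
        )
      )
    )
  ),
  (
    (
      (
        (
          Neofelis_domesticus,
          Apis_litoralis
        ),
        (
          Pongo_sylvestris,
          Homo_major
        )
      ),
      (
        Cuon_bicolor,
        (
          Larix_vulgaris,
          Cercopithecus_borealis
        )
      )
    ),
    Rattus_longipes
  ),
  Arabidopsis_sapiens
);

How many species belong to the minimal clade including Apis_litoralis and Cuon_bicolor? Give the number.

7

The MRCA of Apis_litoralis and Cuon_bicolor is the node subtending (((Neofelis_domesticus,Apis_litoralis),(Pongo_sylvestris,Homo_major)),(Cuon_bicolor,(Larix_vulgaris,Cercopithecus_borealis))).
That clade contains 7 terminal taxa: Apis_litoralis, Cercopithecus_borealis, Cuon_bicolor, Homo_major, Larix_vulgaris, Neofelis_domesticus, Pongo_sylvestris.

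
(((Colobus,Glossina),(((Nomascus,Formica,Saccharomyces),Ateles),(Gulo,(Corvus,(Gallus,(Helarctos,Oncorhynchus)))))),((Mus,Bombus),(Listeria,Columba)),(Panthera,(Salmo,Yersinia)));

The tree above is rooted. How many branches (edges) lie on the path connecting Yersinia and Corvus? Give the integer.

8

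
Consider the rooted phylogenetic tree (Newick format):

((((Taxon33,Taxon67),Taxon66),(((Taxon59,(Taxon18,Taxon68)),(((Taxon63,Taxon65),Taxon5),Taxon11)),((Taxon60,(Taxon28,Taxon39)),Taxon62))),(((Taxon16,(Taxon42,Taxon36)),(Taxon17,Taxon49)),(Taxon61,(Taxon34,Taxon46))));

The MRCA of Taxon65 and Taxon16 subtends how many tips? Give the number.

The MRCA of Taxon65 and Taxon16 is the root, so the clade is the entire tree.
That clade contains 22 terminal taxa: Taxon11, Taxon16, Taxon17, Taxon18, Taxon28, Taxon33, Taxon34, Taxon36, Taxon39, Taxon42, Taxon46, Taxon49, Taxon5, Taxon59, Taxon60, Taxon61, Taxon62, Taxon63, Taxon65, Taxon66, Taxon67, Taxon68.

22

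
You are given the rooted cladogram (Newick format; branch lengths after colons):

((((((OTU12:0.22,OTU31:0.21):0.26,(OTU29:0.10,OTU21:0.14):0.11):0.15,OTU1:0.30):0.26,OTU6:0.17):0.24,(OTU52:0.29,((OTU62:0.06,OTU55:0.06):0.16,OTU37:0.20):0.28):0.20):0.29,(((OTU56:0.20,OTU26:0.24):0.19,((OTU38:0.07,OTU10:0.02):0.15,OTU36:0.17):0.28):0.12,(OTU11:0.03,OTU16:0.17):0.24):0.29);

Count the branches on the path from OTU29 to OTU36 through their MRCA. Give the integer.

10

The MRCA of OTU29 and OTU36 is the root of the tree.
From OTU29 up to that node: 6 branches. From OTU36 up to the same node: 4 branches. Total: 6 + 4 = 10.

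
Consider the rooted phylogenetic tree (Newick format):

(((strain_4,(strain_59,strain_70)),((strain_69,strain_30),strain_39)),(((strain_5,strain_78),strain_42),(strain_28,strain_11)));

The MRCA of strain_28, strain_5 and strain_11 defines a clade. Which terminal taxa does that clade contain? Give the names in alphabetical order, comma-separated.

strain_11, strain_28, strain_42, strain_5, strain_78

Tracing strain_28: it sits inside (strain_28,strain_11).
Tracing strain_5: it sits inside (strain_5,strain_78).
Tracing strain_11: it sits inside (strain_28,strain_11).
The smallest clade enclosing all 3 is (((strain_5,strain_78),strain_42),(strain_28,strain_11)); the answer is its 5 terminal taxa in alphabetical order.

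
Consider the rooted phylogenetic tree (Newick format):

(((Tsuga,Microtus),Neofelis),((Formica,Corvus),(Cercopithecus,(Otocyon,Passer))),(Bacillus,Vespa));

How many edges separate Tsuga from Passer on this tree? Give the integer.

The MRCA of Tsuga and Passer is the root of the tree.
From Tsuga up to that node: 3 branches. From Passer up to the same node: 4 branches. Total: 3 + 4 = 7.

7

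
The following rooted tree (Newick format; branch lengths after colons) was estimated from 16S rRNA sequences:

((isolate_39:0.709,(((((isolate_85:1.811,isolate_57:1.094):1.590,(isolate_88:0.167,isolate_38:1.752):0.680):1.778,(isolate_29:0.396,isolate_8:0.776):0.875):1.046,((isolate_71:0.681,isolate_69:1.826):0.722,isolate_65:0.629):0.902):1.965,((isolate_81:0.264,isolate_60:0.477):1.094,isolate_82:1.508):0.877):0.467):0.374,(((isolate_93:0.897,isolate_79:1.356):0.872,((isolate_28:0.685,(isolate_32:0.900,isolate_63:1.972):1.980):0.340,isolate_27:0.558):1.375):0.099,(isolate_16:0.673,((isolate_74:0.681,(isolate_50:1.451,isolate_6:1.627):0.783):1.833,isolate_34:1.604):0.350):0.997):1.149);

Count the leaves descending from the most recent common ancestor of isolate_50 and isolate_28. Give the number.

The MRCA of isolate_50 and isolate_28 is the node subtending (((isolate_93,isolate_79),((isolate_28,(isolate_32,isolate_63)),isolate_27)),(isolate_16,((isolate_74,(isolate_50,isolate_6)),isolate_34))).
That clade contains 11 terminal taxa: isolate_16, isolate_27, isolate_28, isolate_32, isolate_34, isolate_50, isolate_6, isolate_63, isolate_74, isolate_79, isolate_93.

11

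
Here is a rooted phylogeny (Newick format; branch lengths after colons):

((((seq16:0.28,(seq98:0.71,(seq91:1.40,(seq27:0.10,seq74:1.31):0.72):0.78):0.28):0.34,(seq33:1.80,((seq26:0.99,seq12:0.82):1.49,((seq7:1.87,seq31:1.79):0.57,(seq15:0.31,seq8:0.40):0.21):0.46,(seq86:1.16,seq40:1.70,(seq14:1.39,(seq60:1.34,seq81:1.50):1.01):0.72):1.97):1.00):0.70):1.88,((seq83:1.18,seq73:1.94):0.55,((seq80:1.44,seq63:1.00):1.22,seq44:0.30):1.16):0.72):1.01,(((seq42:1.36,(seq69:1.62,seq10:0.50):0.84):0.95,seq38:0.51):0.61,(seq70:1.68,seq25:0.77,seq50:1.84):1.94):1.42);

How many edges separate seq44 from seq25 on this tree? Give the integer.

7

The MRCA of seq44 and seq25 is the root of the tree.
From seq44 up to that node: 4 branches. From seq25 up to the same node: 3 branches. Total: 4 + 3 = 7.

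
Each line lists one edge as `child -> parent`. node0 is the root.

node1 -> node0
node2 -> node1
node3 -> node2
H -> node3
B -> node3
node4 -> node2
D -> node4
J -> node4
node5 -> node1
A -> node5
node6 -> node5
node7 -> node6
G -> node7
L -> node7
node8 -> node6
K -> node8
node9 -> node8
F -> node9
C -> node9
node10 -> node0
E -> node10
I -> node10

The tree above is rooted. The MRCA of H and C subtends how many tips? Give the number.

10

The MRCA of H and C is the node subtending (((H,B),(D,J)),(A,((G,L),(K,(F,C))))).
That clade contains 10 terminal taxa: A, B, C, D, F, G, H, J, K, L.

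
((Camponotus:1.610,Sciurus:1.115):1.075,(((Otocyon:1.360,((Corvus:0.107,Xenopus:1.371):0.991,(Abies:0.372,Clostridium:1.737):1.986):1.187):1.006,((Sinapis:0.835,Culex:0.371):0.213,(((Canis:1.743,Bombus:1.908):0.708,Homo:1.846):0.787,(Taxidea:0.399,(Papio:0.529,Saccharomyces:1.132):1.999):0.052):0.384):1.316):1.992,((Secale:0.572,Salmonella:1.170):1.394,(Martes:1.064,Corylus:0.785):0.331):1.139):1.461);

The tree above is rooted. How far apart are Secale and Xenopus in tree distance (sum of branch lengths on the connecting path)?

The path runs Secale → … → MRCA → … → Xenopus; the MRCA is the node subtending (((Otocyon,((Corvus,Xenopus),(Abies,Clostridium))),((Sinapis,Culex),(((Canis,Bombus),Homo),(Taxidea,(Papio,Saccharomyces))))),((Secale,Salmonella),(Martes,Corylus))).
Branch lengths along that path: 0.572 + 1.394 + 1.139 + 1.992 + 1.006 + 1.187 + 0.991 + 1.371 = 9.652.

9.652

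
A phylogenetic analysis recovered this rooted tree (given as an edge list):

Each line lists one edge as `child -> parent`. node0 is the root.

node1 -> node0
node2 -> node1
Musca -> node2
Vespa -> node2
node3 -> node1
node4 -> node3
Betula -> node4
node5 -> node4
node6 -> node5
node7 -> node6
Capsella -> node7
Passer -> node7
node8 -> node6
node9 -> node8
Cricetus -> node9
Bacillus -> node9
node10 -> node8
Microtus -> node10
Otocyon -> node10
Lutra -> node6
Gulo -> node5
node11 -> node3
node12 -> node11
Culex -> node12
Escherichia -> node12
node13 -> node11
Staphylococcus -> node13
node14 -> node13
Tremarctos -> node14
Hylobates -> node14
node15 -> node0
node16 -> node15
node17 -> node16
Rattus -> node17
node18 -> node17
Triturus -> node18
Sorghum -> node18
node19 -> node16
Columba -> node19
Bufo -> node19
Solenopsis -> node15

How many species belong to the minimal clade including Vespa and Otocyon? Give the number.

16

The MRCA of Vespa and Otocyon is the node subtending ((Musca,Vespa),((Betula,(((Capsella,Passer),((Cricetus,Bacillus),(Microtus,Otocyon)),Lutra),Gulo)),((Culex,Escherichia),(Staphylococcus,(Tremarctos,Hylobates))))).
That clade contains 16 terminal taxa: Bacillus, Betula, Capsella, Cricetus, Culex, Escherichia, Gulo, Hylobates, Lutra, Microtus, Musca, Otocyon, Passer, Staphylococcus, Tremarctos, Vespa.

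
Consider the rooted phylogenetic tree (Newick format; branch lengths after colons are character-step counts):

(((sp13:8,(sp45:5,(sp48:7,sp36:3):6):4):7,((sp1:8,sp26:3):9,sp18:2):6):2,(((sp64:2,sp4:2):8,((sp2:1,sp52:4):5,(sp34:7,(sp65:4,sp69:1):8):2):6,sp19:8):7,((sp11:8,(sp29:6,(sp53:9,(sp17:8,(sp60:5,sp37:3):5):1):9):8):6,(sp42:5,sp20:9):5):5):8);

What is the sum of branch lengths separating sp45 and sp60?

65

The path runs sp45 → … → MRCA → … → sp60; the MRCA is the root of the tree.
Branch lengths along that path: 5 + 4 + 7 + 2 + 8 + 5 + 6 + 8 + 9 + 1 + 5 + 5 = 65.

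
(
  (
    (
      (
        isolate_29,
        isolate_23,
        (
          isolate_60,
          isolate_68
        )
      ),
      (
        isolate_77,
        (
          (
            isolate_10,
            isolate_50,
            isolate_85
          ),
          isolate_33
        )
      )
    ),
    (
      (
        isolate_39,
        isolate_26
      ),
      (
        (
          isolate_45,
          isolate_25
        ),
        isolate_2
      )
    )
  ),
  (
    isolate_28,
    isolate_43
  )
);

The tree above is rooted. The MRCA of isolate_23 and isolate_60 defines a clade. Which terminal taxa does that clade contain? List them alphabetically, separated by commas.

Tracing isolate_23: it sits inside (isolate_29,isolate_23,(isolate_60,isolate_68)).
Tracing isolate_60: it sits inside (isolate_60,isolate_68).
The smallest clade enclosing both is (isolate_29,isolate_23,(isolate_60,isolate_68)); the answer is its 4 terminal taxa in alphabetical order.

isolate_23, isolate_29, isolate_60, isolate_68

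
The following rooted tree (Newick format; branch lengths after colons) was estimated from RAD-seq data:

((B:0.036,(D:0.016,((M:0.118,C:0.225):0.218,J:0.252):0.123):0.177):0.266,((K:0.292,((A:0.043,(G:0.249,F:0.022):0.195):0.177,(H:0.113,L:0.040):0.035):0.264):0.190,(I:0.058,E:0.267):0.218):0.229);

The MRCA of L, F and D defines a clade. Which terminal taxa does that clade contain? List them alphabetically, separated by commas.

A, B, C, D, E, F, G, H, I, J, K, L, M

Tracing L: it sits inside (H,L).
Tracing F: it sits inside (G,F).
Tracing D: it sits inside (D,((M,C),J)).
The smallest clade enclosing all 3 is the whole tree (their MRCA is the root), so the answer is all 13 tips in alphabetical order.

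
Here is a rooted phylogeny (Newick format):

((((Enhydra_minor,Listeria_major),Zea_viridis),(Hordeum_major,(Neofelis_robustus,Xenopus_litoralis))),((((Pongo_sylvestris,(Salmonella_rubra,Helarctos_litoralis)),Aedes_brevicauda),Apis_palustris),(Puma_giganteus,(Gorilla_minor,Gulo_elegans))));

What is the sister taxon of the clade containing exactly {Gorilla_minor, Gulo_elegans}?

The clade containing exactly {Gorilla_minor, Gulo_elegans} attaches to the tree at the node subtending (Puma_giganteus,(Gorilla_minor,Gulo_elegans)).
The other lineage descending from that same node — the sister group — is the single tip Puma_giganteus.

Puma_giganteus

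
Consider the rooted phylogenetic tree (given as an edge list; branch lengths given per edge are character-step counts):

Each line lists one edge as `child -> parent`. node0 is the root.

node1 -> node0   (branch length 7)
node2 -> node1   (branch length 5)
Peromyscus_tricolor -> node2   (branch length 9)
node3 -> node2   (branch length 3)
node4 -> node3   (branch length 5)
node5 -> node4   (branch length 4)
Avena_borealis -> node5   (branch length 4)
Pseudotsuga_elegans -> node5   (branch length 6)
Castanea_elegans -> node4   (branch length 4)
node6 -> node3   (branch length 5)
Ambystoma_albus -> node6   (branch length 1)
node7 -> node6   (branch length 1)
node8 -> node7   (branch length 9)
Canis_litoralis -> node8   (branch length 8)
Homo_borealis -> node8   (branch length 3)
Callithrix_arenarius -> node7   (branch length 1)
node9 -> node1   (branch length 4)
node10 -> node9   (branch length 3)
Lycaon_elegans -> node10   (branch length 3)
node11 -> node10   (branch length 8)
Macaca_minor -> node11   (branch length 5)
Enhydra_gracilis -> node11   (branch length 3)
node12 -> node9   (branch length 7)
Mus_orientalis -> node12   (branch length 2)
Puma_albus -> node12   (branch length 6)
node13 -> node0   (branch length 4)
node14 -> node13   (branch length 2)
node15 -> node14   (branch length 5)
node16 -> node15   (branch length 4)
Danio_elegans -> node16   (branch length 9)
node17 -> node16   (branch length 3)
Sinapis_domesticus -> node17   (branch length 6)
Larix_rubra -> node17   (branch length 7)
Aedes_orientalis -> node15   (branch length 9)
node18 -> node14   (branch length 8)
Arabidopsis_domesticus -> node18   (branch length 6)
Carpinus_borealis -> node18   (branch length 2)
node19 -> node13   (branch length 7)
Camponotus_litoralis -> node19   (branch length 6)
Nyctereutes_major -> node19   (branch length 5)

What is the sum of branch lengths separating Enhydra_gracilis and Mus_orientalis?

The path runs Enhydra_gracilis → … → MRCA → … → Mus_orientalis; the MRCA is the node subtending ((Lycaon_elegans,(Macaca_minor,Enhydra_gracilis)),(Mus_orientalis,Puma_albus)).
Branch lengths along that path: 3 + 8 + 3 + 7 + 2 = 23.

23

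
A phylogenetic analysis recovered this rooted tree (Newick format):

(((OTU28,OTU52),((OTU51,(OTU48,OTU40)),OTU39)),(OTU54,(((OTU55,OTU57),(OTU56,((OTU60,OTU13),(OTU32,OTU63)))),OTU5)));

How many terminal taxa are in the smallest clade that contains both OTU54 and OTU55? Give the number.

The MRCA of OTU54 and OTU55 is the node subtending (OTU54,(((OTU55,OTU57),(OTU56,((OTU60,OTU13),(OTU32,OTU63)))),OTU5)).
That clade contains 9 terminal taxa: OTU13, OTU32, OTU5, OTU54, OTU55, OTU56, OTU57, OTU60, OTU63.

9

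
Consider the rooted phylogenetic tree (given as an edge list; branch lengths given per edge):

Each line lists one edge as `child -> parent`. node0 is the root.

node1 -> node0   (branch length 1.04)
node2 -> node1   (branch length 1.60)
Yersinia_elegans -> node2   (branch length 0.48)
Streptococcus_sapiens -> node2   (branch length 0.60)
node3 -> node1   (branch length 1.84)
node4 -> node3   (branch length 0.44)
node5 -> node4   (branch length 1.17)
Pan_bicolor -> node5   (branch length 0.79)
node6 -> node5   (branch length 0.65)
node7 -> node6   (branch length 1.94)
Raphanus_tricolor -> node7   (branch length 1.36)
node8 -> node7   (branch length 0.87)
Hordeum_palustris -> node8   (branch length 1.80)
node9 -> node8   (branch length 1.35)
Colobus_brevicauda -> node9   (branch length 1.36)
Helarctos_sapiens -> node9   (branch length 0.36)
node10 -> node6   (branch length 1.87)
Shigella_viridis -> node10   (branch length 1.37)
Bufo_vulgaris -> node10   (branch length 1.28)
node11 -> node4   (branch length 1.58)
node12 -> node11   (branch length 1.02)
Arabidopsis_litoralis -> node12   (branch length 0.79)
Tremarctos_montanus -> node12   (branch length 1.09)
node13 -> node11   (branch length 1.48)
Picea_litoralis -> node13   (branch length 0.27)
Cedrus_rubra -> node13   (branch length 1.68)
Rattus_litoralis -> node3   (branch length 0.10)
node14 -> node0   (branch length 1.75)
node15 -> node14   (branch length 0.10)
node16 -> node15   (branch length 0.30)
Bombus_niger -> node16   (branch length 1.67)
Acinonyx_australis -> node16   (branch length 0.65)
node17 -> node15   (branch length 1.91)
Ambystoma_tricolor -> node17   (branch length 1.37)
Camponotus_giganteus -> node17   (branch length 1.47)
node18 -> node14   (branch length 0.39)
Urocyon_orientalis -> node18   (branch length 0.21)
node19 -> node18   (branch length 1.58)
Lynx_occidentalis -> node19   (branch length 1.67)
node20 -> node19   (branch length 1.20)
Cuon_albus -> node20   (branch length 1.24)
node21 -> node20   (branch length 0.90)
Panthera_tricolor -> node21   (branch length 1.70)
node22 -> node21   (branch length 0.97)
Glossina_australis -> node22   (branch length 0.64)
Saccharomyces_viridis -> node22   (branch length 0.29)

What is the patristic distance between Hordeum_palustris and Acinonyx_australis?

The path runs Hordeum_palustris → … → MRCA → … → Acinonyx_australis; the MRCA is the root of the tree.
Branch lengths along that path: 1.80 + 0.87 + 1.94 + 0.65 + 1.17 + 0.44 + 1.84 + 1.04 + 1.75 + 0.10 + 0.30 + 0.65 = 12.55.

12.55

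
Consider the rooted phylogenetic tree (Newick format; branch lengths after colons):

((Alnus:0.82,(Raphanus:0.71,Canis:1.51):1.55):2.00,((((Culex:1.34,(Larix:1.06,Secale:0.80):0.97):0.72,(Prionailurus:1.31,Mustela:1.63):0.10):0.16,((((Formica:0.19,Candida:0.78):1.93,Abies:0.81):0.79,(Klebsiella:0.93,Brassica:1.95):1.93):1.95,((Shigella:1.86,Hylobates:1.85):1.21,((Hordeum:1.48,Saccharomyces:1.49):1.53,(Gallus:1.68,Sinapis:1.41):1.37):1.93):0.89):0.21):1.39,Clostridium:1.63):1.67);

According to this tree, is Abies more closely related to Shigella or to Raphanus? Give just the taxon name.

The MRCA of Abies and Shigella subtends ((((Formica,Candida),Abies),(Klebsiella,Brassica)),((Shigella,Hylobates),((Hordeum,Saccharomyces),(Gallus,Sinapis)))) (11 taxa).
The MRCA of Abies and Raphanus is the root, subtending the entire tree (20 taxa).
The first is nested inside the second, so Abies shares a more recent common ancestor with Shigella.

Shigella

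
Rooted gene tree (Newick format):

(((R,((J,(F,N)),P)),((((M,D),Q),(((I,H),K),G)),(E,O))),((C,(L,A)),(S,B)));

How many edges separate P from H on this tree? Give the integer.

9

The MRCA of P and H is the node subtending ((R,((J,(F,N)),P)),((((M,D),Q),(((I,H),K),G)),(E,O))).
From P up to that node: 3 branches. From H up to the same node: 6 branches. Total: 3 + 6 = 9.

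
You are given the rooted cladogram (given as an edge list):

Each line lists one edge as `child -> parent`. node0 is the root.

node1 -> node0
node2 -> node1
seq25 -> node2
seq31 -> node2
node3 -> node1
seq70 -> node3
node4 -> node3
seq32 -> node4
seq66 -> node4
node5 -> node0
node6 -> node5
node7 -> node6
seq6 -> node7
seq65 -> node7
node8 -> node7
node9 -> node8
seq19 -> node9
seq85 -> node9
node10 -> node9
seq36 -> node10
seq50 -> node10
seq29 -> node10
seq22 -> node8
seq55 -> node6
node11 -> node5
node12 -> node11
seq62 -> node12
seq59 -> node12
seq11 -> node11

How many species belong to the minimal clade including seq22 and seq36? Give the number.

The MRCA of seq22 and seq36 is the node subtending ((seq19,seq85,(seq36,seq50,seq29)),seq22).
That clade contains 6 terminal taxa: seq19, seq22, seq29, seq36, seq50, seq85.

6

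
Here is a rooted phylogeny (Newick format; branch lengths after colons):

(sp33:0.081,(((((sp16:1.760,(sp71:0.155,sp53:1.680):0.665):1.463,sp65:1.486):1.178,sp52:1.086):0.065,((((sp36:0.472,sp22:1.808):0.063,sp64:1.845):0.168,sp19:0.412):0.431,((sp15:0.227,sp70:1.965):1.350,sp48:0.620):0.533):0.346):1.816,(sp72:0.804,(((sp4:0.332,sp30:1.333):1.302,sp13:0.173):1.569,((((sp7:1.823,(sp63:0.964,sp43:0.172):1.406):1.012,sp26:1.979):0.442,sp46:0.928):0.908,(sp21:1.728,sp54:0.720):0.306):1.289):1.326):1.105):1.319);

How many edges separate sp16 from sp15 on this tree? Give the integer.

The MRCA of sp16 and sp15 is the node subtending ((((sp16,(sp71,sp53)),sp65),sp52),((((sp36,sp22),sp64),sp19),((sp15,sp70),sp48))).
From sp16 up to that node: 4 branches. From sp15 up to the same node: 4 branches. Total: 4 + 4 = 8.

8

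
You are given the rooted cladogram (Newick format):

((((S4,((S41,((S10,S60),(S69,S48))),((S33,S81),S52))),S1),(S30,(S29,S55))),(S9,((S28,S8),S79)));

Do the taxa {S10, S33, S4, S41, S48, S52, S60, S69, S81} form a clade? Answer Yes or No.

Yes

The most recent common ancestor of these taxa subtends (S4,((S41,((S10,S60),(S69,S48))),((S33,S81),S52))).
That clade has exactly 9 tips — every listed taxon and nothing else — so the group is monophyletic.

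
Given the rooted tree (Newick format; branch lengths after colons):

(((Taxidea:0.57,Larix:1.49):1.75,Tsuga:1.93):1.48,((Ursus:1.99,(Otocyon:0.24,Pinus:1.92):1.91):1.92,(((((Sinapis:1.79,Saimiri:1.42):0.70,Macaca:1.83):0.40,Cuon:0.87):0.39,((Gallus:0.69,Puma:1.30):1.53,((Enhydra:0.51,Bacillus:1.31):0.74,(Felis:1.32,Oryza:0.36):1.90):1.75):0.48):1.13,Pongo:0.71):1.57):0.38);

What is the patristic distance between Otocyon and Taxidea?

The path runs Otocyon → … → MRCA → … → Taxidea; the MRCA is the root of the tree.
Branch lengths along that path: 0.24 + 1.91 + 1.92 + 0.38 + 1.48 + 1.75 + 0.57 = 8.25.

8.25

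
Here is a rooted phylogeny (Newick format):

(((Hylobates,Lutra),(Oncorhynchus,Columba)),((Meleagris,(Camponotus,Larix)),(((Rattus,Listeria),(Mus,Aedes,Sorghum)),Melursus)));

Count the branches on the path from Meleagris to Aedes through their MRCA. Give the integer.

The MRCA of Meleagris and Aedes is the node subtending ((Meleagris,(Camponotus,Larix)),(((Rattus,Listeria),(Mus,Aedes,Sorghum)),Melursus)).
From Meleagris up to that node: 2 branches. From Aedes up to the same node: 4 branches. Total: 2 + 4 = 6.

6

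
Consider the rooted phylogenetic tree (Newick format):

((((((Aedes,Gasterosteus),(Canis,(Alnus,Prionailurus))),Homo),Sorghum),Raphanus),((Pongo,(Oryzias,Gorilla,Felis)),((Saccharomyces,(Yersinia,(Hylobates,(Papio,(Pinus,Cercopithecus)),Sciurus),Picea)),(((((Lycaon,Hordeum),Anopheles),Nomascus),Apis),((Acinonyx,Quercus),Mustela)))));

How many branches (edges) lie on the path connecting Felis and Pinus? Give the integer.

10

The MRCA of Felis and Pinus is the node subtending ((Pongo,(Oryzias,Gorilla,Felis)),((Saccharomyces,(Yersinia,(Hylobates,(Papio,(Pinus,Cercopithecus)),Sciurus),Picea)),(((((Lycaon,Hordeum),Anopheles),Nomascus),Apis),((Acinonyx,Quercus),Mustela)))).
From Felis up to that node: 3 branches. From Pinus up to the same node: 7 branches. Total: 3 + 7 = 10.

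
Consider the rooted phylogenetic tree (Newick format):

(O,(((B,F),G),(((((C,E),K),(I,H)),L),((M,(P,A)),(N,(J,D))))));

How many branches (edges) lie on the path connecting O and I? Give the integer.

The MRCA of O and I is the root of the tree.
From O up to that node: 1 branch. From I up to the same node: 6 branches. Total: 1 + 6 = 7.

7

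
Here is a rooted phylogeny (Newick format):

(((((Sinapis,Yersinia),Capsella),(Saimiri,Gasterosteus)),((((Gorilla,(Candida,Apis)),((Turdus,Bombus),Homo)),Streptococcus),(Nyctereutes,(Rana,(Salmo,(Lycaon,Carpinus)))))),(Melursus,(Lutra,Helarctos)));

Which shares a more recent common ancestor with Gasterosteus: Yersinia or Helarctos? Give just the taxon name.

The MRCA of Gasterosteus and Yersinia subtends (((Sinapis,Yersinia),Capsella),(Saimiri,Gasterosteus)) (5 taxa).
The MRCA of Gasterosteus and Helarctos is the root, subtending the entire tree (20 taxa).
The first is nested inside the second, so Gasterosteus shares a more recent common ancestor with Yersinia.

Yersinia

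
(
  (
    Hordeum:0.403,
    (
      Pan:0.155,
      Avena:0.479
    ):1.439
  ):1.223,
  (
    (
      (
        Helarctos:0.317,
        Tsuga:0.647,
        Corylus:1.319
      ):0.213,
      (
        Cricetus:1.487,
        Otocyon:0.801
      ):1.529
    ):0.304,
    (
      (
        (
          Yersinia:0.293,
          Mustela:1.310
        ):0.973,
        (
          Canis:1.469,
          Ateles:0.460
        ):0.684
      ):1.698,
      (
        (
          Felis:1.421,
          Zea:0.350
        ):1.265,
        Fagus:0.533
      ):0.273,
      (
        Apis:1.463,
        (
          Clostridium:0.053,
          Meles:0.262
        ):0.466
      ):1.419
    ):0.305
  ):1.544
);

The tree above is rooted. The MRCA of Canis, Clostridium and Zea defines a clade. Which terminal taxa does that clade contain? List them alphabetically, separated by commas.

Apis, Ateles, Canis, Clostridium, Fagus, Felis, Meles, Mustela, Yersinia, Zea

Tracing Canis: it sits inside (Canis,Ateles).
Tracing Clostridium: it sits inside (Clostridium,Meles).
Tracing Zea: it sits inside (Felis,Zea).
The smallest clade enclosing all 3 is (((Yersinia,Mustela),(Canis,Ateles)),((Felis,Zea),Fagus),(Apis,(Clostridium,Meles))); the answer is its 10 terminal taxa in alphabetical order.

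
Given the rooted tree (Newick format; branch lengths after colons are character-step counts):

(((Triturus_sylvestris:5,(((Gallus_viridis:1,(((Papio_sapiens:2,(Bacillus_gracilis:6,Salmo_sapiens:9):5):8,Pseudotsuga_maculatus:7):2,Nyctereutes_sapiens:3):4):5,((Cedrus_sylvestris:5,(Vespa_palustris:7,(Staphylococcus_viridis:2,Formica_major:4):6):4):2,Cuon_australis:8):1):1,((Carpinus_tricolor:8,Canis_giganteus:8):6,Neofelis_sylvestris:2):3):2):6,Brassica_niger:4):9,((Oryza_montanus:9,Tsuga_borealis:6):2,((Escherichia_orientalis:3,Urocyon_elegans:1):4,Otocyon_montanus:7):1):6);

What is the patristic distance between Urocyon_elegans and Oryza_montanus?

17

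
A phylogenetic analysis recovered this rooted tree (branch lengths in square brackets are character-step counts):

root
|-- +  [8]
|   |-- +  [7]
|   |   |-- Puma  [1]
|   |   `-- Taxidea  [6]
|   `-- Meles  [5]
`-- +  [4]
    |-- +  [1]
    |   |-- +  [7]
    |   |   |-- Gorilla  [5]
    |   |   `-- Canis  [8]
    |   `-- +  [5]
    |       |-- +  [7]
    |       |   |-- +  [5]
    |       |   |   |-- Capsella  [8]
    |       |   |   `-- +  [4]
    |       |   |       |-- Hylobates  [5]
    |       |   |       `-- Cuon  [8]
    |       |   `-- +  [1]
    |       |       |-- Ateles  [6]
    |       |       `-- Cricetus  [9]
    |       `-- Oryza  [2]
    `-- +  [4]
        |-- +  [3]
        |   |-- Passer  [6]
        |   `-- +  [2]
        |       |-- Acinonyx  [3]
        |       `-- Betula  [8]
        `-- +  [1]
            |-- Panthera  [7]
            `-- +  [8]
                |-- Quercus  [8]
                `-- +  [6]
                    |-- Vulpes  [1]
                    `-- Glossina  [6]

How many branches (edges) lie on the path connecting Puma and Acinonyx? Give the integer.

8

The MRCA of Puma and Acinonyx is the root of the tree.
From Puma up to that node: 3 branches. From Acinonyx up to the same node: 5 branches. Total: 3 + 5 = 8.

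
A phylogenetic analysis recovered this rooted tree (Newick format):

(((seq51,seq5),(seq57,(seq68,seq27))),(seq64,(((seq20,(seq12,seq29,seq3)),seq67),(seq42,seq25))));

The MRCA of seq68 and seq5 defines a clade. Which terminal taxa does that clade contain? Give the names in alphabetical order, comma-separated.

Tracing seq68: it sits inside (seq68,seq27).
Tracing seq5: it sits inside (seq51,seq5).
The smallest clade enclosing both is ((seq51,seq5),(seq57,(seq68,seq27))); the answer is its 5 terminal taxa in alphabetical order.

seq27, seq5, seq51, seq57, seq68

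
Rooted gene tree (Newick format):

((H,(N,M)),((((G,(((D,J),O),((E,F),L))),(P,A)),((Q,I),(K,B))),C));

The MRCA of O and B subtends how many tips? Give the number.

The MRCA of O and B is the node subtending (((G,(((D,J),O),((E,F),L))),(P,A)),((Q,I),(K,B))).
That clade contains 13 terminal taxa: A, B, D, E, F, G, I, J, K, L, O, P, Q.

13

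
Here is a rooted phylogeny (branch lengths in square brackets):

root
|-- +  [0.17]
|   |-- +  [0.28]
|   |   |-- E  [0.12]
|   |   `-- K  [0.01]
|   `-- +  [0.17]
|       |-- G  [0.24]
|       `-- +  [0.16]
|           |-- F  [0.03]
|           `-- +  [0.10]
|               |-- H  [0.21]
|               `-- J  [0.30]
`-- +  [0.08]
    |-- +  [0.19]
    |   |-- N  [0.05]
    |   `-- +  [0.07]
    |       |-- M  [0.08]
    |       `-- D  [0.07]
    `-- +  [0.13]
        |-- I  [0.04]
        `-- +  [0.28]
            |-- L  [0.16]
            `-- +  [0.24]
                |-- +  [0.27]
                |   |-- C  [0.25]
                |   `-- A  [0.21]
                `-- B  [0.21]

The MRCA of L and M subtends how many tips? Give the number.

8

The MRCA of L and M is the node subtending ((N,(M,D)),(I,(L,((C,A),B)))).
That clade contains 8 terminal taxa: A, B, C, D, I, L, M, N.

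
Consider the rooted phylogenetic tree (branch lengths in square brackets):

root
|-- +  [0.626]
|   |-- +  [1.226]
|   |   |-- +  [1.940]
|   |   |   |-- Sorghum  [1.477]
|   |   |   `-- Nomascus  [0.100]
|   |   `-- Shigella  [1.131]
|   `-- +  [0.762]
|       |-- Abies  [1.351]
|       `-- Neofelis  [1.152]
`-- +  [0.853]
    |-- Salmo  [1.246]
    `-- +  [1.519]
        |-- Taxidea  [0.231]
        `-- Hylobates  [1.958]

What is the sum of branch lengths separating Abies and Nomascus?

5.379

The path runs Abies → … → MRCA → … → Nomascus; the MRCA is the node subtending (((Sorghum,Nomascus),Shigella),(Abies,Neofelis)).
Branch lengths along that path: 1.351 + 0.762 + 1.226 + 1.940 + 0.100 = 5.379.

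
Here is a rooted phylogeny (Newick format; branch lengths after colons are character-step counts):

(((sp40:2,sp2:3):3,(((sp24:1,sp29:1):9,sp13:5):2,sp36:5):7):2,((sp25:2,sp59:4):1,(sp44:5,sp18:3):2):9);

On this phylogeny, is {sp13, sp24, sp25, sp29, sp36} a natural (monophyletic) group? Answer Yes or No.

The MRCA of the listed taxa is the root, so the smallest clade containing them is the whole tree.
That clade also contains sp18, sp2, sp40, sp44, sp59, which are not in the proposed group, so the group is not monophyletic.

No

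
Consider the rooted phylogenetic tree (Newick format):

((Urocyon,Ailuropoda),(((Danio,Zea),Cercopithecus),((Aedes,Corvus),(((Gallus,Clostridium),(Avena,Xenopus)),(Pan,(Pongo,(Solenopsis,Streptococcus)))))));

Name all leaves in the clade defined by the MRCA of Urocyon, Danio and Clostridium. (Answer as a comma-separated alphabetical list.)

Aedes, Ailuropoda, Avena, Cercopithecus, Clostridium, Corvus, Danio, Gallus, Pan, Pongo, Solenopsis, Streptococcus, Urocyon, Xenopus, Zea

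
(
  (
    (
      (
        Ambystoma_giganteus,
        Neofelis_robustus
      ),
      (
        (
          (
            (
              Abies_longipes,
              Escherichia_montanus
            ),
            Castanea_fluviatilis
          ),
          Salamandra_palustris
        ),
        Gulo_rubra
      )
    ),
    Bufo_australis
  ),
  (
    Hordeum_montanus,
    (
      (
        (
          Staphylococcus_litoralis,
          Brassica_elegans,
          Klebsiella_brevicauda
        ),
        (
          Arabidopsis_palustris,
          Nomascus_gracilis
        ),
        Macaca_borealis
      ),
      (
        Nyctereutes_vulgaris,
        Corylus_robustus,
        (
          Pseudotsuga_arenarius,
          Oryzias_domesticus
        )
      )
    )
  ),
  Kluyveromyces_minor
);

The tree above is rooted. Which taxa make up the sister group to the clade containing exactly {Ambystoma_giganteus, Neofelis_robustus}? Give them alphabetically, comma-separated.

The clade containing exactly {Ambystoma_giganteus, Neofelis_robustus} attaches to the tree at the node subtending ((Ambystoma_giganteus,Neofelis_robustus),((((Abies_longipes,Escherichia_montanus),Castanea_fluviatilis),Salamandra_palustris),Gulo_rubra)).
The other lineage descending from that same node — the sister group — is ((((Abies_longipes,Escherichia_montanus),Castanea_fluviatilis),Salamandra_palustris),Gulo_rubra); its 5 tips in alphabetical order are the answer.

Abies_longipes, Castanea_fluviatilis, Escherichia_montanus, Gulo_rubra, Salamandra_palustris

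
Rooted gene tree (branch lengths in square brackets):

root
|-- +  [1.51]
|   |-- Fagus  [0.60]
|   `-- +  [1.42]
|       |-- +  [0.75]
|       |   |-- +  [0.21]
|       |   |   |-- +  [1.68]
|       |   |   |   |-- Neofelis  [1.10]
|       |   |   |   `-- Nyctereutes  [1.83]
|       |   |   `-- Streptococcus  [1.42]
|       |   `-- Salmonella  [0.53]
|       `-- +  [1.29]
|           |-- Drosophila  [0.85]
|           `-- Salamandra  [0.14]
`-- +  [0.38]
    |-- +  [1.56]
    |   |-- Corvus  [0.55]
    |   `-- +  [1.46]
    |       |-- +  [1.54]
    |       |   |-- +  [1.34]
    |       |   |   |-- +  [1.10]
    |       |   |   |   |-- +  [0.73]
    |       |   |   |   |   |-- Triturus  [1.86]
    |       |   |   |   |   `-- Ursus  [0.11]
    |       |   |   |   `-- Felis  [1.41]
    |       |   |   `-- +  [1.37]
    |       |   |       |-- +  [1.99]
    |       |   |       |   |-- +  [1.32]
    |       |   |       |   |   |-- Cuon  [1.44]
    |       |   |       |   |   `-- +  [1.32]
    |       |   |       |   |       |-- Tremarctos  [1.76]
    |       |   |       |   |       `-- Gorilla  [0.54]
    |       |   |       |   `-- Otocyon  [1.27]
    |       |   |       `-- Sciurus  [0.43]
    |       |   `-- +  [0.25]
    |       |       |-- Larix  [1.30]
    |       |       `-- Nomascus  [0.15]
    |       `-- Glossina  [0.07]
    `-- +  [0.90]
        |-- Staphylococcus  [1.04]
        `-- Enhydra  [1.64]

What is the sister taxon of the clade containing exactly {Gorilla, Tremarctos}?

Cuon

The clade containing exactly {Gorilla, Tremarctos} attaches to the tree at the node subtending (Cuon,(Tremarctos,Gorilla)).
The other lineage descending from that same node — the sister group — is the single tip Cuon.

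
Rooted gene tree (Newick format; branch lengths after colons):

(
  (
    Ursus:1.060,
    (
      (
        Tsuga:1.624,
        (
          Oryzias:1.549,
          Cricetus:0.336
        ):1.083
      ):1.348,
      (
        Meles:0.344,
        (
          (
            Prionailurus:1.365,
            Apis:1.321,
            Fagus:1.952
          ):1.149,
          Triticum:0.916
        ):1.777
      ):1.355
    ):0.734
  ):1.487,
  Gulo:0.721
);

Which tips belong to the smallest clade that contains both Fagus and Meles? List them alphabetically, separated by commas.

Tracing Fagus: it sits inside (Prionailurus,Apis,Fagus).
Tracing Meles: it sits inside (Meles,((Prionailurus,Apis,Fagus),Triticum)).
The smallest clade enclosing both is (Meles,((Prionailurus,Apis,Fagus),Triticum)); the answer is its 5 terminal taxa in alphabetical order.

Apis, Fagus, Meles, Prionailurus, Triticum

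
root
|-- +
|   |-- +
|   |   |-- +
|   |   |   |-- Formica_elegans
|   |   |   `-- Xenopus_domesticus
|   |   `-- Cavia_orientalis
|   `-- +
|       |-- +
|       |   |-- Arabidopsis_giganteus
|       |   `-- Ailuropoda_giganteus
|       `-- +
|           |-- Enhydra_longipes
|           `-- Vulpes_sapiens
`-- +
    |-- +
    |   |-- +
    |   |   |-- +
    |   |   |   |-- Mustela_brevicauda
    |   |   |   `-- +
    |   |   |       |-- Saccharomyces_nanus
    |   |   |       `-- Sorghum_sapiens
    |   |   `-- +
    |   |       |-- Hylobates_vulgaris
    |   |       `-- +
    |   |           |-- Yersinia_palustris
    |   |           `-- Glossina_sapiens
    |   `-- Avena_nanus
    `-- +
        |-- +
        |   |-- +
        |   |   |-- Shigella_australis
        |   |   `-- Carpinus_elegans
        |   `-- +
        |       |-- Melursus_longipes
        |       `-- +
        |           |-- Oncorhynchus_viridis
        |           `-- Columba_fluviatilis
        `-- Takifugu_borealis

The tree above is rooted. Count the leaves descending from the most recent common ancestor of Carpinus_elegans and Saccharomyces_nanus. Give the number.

13

The MRCA of Carpinus_elegans and Saccharomyces_nanus is the node subtending ((((Mustela_brevicauda,(Saccharomyces_nanus,Sorghum_sapiens)),(Hylobates_vulgaris,(Yersinia_palustris,Glossina_sapiens))),Avena_nanus),(((Shigella_australis,Carpinus_elegans),(Melursus_longipes,(Oncorhynchus_viridis,Columba_fluviatilis))),Takifugu_borealis)).
That clade contains 13 terminal taxa: Avena_nanus, Carpinus_elegans, Columba_fluviatilis, Glossina_sapiens, Hylobates_vulgaris, Melursus_longipes, Mustela_brevicauda, Oncorhynchus_viridis, Saccharomyces_nanus, Shigella_australis, Sorghum_sapiens, Takifugu_borealis, Yersinia_palustris.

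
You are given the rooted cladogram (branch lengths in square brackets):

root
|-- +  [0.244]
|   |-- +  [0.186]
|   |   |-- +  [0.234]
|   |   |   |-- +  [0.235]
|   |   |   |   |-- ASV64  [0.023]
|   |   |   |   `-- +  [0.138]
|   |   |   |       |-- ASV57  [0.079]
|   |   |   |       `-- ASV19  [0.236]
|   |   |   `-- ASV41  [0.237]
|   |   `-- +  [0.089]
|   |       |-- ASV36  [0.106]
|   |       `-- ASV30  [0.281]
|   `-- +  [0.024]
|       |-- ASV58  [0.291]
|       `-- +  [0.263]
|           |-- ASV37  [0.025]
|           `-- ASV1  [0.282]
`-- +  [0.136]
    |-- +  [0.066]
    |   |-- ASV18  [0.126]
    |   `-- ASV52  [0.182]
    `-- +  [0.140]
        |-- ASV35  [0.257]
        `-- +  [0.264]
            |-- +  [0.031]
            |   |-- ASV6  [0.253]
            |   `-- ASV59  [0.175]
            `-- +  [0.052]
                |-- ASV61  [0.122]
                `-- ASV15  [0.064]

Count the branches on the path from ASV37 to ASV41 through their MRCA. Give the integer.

6

The MRCA of ASV37 and ASV41 is the node subtending ((((ASV64,(ASV57,ASV19)),ASV41),(ASV36,ASV30)),(ASV58,(ASV37,ASV1))).
From ASV37 up to that node: 3 branches. From ASV41 up to the same node: 3 branches. Total: 3 + 3 = 6.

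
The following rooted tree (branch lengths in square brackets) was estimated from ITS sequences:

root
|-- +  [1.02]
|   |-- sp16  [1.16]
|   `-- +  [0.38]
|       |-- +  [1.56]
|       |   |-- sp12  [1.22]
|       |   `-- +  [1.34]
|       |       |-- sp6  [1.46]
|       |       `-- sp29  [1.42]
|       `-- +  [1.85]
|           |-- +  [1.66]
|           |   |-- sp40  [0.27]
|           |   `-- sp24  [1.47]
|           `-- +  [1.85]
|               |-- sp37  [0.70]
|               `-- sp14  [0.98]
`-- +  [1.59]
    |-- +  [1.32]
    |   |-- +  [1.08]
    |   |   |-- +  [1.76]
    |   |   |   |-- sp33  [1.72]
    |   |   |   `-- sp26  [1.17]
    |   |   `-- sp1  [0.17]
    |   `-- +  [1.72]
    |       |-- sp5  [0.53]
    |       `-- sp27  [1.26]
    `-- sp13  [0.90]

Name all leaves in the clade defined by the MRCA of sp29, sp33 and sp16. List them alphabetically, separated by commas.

Tracing sp29: it sits inside (sp6,sp29).
Tracing sp33: it sits inside (sp33,sp26).
Tracing sp16: it sits inside (sp16,((sp12,(sp6,sp29)),((sp40,sp24),(sp37,sp14)))).
The smallest clade enclosing all 3 is the whole tree (their MRCA is the root), so the answer is all 14 tips in alphabetical order.

sp1, sp12, sp13, sp14, sp16, sp24, sp26, sp27, sp29, sp33, sp37, sp40, sp5, sp6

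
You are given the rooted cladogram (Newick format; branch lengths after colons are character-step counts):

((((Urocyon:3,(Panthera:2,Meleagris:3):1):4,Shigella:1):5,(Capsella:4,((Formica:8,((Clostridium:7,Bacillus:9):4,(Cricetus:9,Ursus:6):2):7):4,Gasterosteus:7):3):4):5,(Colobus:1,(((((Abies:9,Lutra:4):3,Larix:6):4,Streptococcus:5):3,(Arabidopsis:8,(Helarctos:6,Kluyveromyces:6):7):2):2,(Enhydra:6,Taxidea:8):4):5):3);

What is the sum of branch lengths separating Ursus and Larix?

54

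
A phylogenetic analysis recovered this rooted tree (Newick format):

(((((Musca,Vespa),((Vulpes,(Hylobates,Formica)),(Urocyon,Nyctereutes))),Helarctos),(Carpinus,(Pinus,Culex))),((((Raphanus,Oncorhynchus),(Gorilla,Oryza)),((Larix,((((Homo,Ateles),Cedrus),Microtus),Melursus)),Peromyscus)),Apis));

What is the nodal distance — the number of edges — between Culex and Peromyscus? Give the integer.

8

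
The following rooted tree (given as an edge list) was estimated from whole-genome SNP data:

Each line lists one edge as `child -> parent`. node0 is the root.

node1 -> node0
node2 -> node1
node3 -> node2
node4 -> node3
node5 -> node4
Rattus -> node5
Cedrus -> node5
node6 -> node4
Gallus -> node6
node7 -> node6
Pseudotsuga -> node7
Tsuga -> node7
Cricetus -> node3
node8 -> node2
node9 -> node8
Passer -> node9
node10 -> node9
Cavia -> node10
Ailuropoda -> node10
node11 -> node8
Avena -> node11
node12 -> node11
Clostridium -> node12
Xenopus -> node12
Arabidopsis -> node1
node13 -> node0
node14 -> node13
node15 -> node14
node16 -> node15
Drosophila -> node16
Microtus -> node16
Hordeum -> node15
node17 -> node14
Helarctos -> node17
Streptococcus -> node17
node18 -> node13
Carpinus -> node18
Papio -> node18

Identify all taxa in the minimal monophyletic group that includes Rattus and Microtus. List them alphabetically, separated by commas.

Ailuropoda, Arabidopsis, Avena, Carpinus, Cavia, Cedrus, Clostridium, Cricetus, Drosophila, Gallus, Helarctos, Hordeum, Microtus, Papio, Passer, Pseudotsuga, Rattus, Streptococcus, Tsuga, Xenopus

Tracing Rattus: it sits inside (Rattus,Cedrus).
Tracing Microtus: it sits inside (Drosophila,Microtus).
The smallest clade enclosing both is the whole tree (their MRCA is the root), so the answer is all 20 tips in alphabetical order.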